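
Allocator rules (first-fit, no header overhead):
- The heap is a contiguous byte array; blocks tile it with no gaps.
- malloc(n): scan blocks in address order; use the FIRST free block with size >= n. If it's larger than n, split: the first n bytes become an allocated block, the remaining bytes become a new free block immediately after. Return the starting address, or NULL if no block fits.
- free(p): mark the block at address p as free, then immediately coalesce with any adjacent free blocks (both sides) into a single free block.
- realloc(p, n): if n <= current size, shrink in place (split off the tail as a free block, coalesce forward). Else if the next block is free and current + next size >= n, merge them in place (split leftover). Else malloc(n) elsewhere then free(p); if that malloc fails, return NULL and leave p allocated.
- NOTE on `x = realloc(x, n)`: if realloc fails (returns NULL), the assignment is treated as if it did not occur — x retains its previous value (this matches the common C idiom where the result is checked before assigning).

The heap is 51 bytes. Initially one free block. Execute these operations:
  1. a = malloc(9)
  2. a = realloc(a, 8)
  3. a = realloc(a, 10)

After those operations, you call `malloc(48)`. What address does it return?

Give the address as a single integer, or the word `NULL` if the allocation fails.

Answer: NULL

Derivation:
Op 1: a = malloc(9) -> a = 0; heap: [0-8 ALLOC][9-50 FREE]
Op 2: a = realloc(a, 8) -> a = 0; heap: [0-7 ALLOC][8-50 FREE]
Op 3: a = realloc(a, 10) -> a = 0; heap: [0-9 ALLOC][10-50 FREE]
malloc(48): first-fit scan over [0-9 ALLOC][10-50 FREE] -> NULL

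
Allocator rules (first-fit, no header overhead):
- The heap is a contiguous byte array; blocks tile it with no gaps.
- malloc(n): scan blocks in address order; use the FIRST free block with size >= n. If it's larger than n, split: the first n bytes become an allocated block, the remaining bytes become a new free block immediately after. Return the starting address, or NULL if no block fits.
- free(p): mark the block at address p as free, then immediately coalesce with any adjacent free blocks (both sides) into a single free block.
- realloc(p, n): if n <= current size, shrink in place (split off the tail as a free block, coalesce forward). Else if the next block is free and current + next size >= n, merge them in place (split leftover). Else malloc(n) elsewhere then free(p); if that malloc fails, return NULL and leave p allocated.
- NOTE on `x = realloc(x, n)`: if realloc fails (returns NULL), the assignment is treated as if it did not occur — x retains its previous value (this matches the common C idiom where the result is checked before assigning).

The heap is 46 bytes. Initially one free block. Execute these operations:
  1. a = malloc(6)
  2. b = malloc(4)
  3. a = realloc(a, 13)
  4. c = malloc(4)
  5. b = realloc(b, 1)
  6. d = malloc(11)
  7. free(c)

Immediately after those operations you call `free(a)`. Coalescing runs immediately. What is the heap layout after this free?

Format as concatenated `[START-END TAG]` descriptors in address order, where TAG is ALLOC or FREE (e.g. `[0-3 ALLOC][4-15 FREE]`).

Answer: [0-5 FREE][6-6 ALLOC][7-22 FREE][23-33 ALLOC][34-45 FREE]

Derivation:
Op 1: a = malloc(6) -> a = 0; heap: [0-5 ALLOC][6-45 FREE]
Op 2: b = malloc(4) -> b = 6; heap: [0-5 ALLOC][6-9 ALLOC][10-45 FREE]
Op 3: a = realloc(a, 13) -> a = 10; heap: [0-5 FREE][6-9 ALLOC][10-22 ALLOC][23-45 FREE]
Op 4: c = malloc(4) -> c = 0; heap: [0-3 ALLOC][4-5 FREE][6-9 ALLOC][10-22 ALLOC][23-45 FREE]
Op 5: b = realloc(b, 1) -> b = 6; heap: [0-3 ALLOC][4-5 FREE][6-6 ALLOC][7-9 FREE][10-22 ALLOC][23-45 FREE]
Op 6: d = malloc(11) -> d = 23; heap: [0-3 ALLOC][4-5 FREE][6-6 ALLOC][7-9 FREE][10-22 ALLOC][23-33 ALLOC][34-45 FREE]
Op 7: free(c) -> (freed c); heap: [0-5 FREE][6-6 ALLOC][7-9 FREE][10-22 ALLOC][23-33 ALLOC][34-45 FREE]
free(a): a = 10 -> block [10-22 ALLOC]; mark free, coalesce with adjacent free neighbors -> [0-5 FREE][6-6 ALLOC][7-22 FREE][23-33 ALLOC][34-45 FREE]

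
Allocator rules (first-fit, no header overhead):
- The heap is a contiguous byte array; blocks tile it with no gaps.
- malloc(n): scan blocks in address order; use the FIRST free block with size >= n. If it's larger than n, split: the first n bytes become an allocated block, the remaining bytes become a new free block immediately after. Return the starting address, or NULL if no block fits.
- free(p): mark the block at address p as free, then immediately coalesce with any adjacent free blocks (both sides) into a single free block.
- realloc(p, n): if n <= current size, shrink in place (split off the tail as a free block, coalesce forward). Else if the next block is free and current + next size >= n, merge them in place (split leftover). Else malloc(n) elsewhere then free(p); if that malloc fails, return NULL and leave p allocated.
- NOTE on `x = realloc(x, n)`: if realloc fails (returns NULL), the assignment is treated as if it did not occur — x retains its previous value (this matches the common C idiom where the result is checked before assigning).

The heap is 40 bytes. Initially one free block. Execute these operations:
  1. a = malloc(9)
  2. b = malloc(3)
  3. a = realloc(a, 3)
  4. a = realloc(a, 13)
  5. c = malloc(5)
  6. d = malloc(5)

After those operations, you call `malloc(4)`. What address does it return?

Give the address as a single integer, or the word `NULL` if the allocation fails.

Op 1: a = malloc(9) -> a = 0; heap: [0-8 ALLOC][9-39 FREE]
Op 2: b = malloc(3) -> b = 9; heap: [0-8 ALLOC][9-11 ALLOC][12-39 FREE]
Op 3: a = realloc(a, 3) -> a = 0; heap: [0-2 ALLOC][3-8 FREE][9-11 ALLOC][12-39 FREE]
Op 4: a = realloc(a, 13) -> a = 12; heap: [0-8 FREE][9-11 ALLOC][12-24 ALLOC][25-39 FREE]
Op 5: c = malloc(5) -> c = 0; heap: [0-4 ALLOC][5-8 FREE][9-11 ALLOC][12-24 ALLOC][25-39 FREE]
Op 6: d = malloc(5) -> d = 25; heap: [0-4 ALLOC][5-8 FREE][9-11 ALLOC][12-24 ALLOC][25-29 ALLOC][30-39 FREE]
malloc(4): first-fit scan over [0-4 ALLOC][5-8 FREE][9-11 ALLOC][12-24 ALLOC][25-29 ALLOC][30-39 FREE] -> 5

Answer: 5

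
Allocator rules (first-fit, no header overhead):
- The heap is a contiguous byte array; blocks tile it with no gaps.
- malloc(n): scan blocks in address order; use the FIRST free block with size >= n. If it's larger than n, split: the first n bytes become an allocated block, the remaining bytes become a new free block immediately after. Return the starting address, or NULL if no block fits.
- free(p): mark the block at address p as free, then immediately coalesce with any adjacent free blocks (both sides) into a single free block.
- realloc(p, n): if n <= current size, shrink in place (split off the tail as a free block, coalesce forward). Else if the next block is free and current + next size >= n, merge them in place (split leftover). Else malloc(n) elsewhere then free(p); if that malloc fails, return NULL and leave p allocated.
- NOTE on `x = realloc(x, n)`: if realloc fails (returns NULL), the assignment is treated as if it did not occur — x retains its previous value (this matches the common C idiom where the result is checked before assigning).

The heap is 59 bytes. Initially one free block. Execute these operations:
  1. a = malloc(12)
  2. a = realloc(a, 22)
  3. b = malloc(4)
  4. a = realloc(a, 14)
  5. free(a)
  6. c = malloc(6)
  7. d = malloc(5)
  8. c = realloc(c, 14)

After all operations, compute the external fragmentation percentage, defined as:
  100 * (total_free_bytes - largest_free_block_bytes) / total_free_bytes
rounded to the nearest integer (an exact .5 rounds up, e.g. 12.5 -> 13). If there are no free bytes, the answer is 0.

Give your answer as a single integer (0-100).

Answer: 47

Derivation:
Op 1: a = malloc(12) -> a = 0; heap: [0-11 ALLOC][12-58 FREE]
Op 2: a = realloc(a, 22) -> a = 0; heap: [0-21 ALLOC][22-58 FREE]
Op 3: b = malloc(4) -> b = 22; heap: [0-21 ALLOC][22-25 ALLOC][26-58 FREE]
Op 4: a = realloc(a, 14) -> a = 0; heap: [0-13 ALLOC][14-21 FREE][22-25 ALLOC][26-58 FREE]
Op 5: free(a) -> (freed a); heap: [0-21 FREE][22-25 ALLOC][26-58 FREE]
Op 6: c = malloc(6) -> c = 0; heap: [0-5 ALLOC][6-21 FREE][22-25 ALLOC][26-58 FREE]
Op 7: d = malloc(5) -> d = 6; heap: [0-5 ALLOC][6-10 ALLOC][11-21 FREE][22-25 ALLOC][26-58 FREE]
Op 8: c = realloc(c, 14) -> c = 26; heap: [0-5 FREE][6-10 ALLOC][11-21 FREE][22-25 ALLOC][26-39 ALLOC][40-58 FREE]
Free blocks: [6 11 19] total_free=36 largest=19 -> 100*(36-19)/36 = 1700/36 ≈ 47.222 -> rounds to 47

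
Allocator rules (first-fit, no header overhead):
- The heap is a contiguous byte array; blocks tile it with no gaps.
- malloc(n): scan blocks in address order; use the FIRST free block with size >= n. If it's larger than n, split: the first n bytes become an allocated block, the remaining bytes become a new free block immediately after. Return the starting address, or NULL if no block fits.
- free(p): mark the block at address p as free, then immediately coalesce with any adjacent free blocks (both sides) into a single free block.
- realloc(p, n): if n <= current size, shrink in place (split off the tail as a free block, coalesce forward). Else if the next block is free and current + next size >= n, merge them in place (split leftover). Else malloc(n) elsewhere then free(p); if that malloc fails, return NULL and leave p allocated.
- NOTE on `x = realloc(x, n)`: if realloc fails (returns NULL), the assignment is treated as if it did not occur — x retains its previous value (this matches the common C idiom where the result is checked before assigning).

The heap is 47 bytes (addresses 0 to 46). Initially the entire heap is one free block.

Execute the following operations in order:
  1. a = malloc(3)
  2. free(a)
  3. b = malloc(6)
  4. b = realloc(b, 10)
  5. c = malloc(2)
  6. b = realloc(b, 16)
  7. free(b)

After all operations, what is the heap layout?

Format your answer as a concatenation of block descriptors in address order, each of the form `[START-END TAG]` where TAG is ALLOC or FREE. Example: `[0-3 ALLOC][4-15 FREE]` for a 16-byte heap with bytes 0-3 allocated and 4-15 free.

Answer: [0-9 FREE][10-11 ALLOC][12-46 FREE]

Derivation:
Op 1: a = malloc(3) -> a = 0; heap: [0-2 ALLOC][3-46 FREE]
Op 2: free(a) -> (freed a); heap: [0-46 FREE]
Op 3: b = malloc(6) -> b = 0; heap: [0-5 ALLOC][6-46 FREE]
Op 4: b = realloc(b, 10) -> b = 0; heap: [0-9 ALLOC][10-46 FREE]
Op 5: c = malloc(2) -> c = 10; heap: [0-9 ALLOC][10-11 ALLOC][12-46 FREE]
Op 6: b = realloc(b, 16) -> b = 12; heap: [0-9 FREE][10-11 ALLOC][12-27 ALLOC][28-46 FREE]
Op 7: free(b) -> (freed b); heap: [0-9 FREE][10-11 ALLOC][12-46 FREE]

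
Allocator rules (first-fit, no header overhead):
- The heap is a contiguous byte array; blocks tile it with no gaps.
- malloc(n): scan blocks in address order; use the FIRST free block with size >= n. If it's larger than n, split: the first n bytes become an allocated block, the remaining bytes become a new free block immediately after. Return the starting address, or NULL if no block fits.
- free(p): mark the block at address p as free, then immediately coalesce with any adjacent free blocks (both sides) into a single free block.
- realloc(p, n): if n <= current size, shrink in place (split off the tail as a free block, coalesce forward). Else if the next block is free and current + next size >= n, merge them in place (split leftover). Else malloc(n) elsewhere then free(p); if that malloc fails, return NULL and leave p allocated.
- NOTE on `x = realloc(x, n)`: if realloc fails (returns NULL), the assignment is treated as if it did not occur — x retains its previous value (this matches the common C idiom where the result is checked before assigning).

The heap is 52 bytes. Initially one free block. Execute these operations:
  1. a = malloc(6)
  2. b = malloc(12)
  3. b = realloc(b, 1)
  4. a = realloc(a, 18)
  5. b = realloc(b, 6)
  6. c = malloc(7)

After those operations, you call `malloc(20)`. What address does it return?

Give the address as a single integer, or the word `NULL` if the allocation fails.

Op 1: a = malloc(6) -> a = 0; heap: [0-5 ALLOC][6-51 FREE]
Op 2: b = malloc(12) -> b = 6; heap: [0-5 ALLOC][6-17 ALLOC][18-51 FREE]
Op 3: b = realloc(b, 1) -> b = 6; heap: [0-5 ALLOC][6-6 ALLOC][7-51 FREE]
Op 4: a = realloc(a, 18) -> a = 7; heap: [0-5 FREE][6-6 ALLOC][7-24 ALLOC][25-51 FREE]
Op 5: b = realloc(b, 6) -> b = 0; heap: [0-5 ALLOC][6-6 FREE][7-24 ALLOC][25-51 FREE]
Op 6: c = malloc(7) -> c = 25; heap: [0-5 ALLOC][6-6 FREE][7-24 ALLOC][25-31 ALLOC][32-51 FREE]
malloc(20): first-fit scan over [0-5 ALLOC][6-6 FREE][7-24 ALLOC][25-31 ALLOC][32-51 FREE] -> 32

Answer: 32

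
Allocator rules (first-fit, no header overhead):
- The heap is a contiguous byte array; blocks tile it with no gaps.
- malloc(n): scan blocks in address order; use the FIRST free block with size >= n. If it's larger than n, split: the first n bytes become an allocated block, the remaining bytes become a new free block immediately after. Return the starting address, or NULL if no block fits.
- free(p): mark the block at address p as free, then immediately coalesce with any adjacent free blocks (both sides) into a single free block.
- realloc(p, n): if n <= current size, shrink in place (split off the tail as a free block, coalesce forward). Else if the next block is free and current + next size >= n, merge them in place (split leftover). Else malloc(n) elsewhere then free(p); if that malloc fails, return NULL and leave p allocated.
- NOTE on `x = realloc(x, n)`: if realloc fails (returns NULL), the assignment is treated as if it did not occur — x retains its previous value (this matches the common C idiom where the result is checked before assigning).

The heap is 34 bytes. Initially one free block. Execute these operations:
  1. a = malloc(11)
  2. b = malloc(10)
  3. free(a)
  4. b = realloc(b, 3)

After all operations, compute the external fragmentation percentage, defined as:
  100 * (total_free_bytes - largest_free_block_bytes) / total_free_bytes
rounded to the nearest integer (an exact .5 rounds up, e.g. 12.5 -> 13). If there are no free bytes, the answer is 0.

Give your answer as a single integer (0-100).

Answer: 35

Derivation:
Op 1: a = malloc(11) -> a = 0; heap: [0-10 ALLOC][11-33 FREE]
Op 2: b = malloc(10) -> b = 11; heap: [0-10 ALLOC][11-20 ALLOC][21-33 FREE]
Op 3: free(a) -> (freed a); heap: [0-10 FREE][11-20 ALLOC][21-33 FREE]
Op 4: b = realloc(b, 3) -> b = 11; heap: [0-10 FREE][11-13 ALLOC][14-33 FREE]
Free blocks: [11 20] total_free=31 largest=20 -> 100*(31-20)/31 = 1100/31 ≈ 35.484 -> rounds to 35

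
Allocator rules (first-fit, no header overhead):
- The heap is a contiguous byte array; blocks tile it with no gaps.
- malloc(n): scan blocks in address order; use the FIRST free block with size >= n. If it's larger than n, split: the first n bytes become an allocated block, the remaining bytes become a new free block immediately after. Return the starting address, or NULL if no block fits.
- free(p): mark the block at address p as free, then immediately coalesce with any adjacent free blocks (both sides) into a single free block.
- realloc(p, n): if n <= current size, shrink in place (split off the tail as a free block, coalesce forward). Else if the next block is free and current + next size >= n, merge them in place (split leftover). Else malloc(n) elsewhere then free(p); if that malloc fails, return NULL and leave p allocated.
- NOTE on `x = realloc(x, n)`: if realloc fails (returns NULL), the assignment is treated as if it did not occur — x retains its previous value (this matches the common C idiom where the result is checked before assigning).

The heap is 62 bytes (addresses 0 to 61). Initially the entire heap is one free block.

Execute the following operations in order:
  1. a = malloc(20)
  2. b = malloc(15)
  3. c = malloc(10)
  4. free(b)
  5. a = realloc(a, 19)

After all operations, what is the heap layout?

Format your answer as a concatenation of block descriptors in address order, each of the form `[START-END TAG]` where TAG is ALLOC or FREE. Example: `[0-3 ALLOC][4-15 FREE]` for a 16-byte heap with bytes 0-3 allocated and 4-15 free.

Op 1: a = malloc(20) -> a = 0; heap: [0-19 ALLOC][20-61 FREE]
Op 2: b = malloc(15) -> b = 20; heap: [0-19 ALLOC][20-34 ALLOC][35-61 FREE]
Op 3: c = malloc(10) -> c = 35; heap: [0-19 ALLOC][20-34 ALLOC][35-44 ALLOC][45-61 FREE]
Op 4: free(b) -> (freed b); heap: [0-19 ALLOC][20-34 FREE][35-44 ALLOC][45-61 FREE]
Op 5: a = realloc(a, 19) -> a = 0; heap: [0-18 ALLOC][19-34 FREE][35-44 ALLOC][45-61 FREE]

Answer: [0-18 ALLOC][19-34 FREE][35-44 ALLOC][45-61 FREE]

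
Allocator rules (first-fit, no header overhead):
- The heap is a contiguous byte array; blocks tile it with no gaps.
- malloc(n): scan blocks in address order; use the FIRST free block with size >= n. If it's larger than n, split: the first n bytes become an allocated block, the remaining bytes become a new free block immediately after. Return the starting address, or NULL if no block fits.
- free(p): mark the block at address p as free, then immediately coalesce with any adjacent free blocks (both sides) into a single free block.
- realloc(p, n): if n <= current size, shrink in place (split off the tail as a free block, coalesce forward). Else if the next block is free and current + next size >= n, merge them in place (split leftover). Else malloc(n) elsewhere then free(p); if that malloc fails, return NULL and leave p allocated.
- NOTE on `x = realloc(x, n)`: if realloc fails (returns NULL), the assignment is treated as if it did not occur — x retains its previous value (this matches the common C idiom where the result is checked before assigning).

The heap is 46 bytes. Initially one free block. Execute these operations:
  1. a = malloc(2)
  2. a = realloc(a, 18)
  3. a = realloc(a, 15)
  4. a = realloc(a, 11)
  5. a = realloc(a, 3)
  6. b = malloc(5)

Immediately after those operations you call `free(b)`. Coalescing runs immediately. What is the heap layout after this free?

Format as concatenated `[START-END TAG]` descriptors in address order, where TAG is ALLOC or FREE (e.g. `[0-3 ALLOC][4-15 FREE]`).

Op 1: a = malloc(2) -> a = 0; heap: [0-1 ALLOC][2-45 FREE]
Op 2: a = realloc(a, 18) -> a = 0; heap: [0-17 ALLOC][18-45 FREE]
Op 3: a = realloc(a, 15) -> a = 0; heap: [0-14 ALLOC][15-45 FREE]
Op 4: a = realloc(a, 11) -> a = 0; heap: [0-10 ALLOC][11-45 FREE]
Op 5: a = realloc(a, 3) -> a = 0; heap: [0-2 ALLOC][3-45 FREE]
Op 6: b = malloc(5) -> b = 3; heap: [0-2 ALLOC][3-7 ALLOC][8-45 FREE]
free(b): b = 3 -> block [3-7 ALLOC]; mark free, coalesce with adjacent free neighbors -> [0-2 ALLOC][3-45 FREE]

Answer: [0-2 ALLOC][3-45 FREE]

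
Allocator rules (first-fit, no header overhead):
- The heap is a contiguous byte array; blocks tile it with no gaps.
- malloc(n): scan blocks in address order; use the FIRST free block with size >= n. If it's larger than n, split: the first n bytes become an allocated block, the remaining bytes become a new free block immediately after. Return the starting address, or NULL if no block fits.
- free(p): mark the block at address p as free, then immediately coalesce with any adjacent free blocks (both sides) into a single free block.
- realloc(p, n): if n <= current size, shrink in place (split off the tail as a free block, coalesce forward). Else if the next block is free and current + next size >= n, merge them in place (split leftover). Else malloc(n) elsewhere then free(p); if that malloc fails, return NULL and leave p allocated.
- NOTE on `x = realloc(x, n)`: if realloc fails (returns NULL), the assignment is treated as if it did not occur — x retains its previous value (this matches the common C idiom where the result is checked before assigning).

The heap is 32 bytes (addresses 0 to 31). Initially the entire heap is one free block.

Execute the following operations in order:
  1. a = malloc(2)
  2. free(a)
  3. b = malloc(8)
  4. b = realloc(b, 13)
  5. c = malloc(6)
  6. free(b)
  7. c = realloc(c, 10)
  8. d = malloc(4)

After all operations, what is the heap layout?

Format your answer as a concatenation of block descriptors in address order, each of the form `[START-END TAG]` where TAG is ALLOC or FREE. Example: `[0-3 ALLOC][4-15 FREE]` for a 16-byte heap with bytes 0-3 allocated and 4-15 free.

Op 1: a = malloc(2) -> a = 0; heap: [0-1 ALLOC][2-31 FREE]
Op 2: free(a) -> (freed a); heap: [0-31 FREE]
Op 3: b = malloc(8) -> b = 0; heap: [0-7 ALLOC][8-31 FREE]
Op 4: b = realloc(b, 13) -> b = 0; heap: [0-12 ALLOC][13-31 FREE]
Op 5: c = malloc(6) -> c = 13; heap: [0-12 ALLOC][13-18 ALLOC][19-31 FREE]
Op 6: free(b) -> (freed b); heap: [0-12 FREE][13-18 ALLOC][19-31 FREE]
Op 7: c = realloc(c, 10) -> c = 13; heap: [0-12 FREE][13-22 ALLOC][23-31 FREE]
Op 8: d = malloc(4) -> d = 0; heap: [0-3 ALLOC][4-12 FREE][13-22 ALLOC][23-31 FREE]

Answer: [0-3 ALLOC][4-12 FREE][13-22 ALLOC][23-31 FREE]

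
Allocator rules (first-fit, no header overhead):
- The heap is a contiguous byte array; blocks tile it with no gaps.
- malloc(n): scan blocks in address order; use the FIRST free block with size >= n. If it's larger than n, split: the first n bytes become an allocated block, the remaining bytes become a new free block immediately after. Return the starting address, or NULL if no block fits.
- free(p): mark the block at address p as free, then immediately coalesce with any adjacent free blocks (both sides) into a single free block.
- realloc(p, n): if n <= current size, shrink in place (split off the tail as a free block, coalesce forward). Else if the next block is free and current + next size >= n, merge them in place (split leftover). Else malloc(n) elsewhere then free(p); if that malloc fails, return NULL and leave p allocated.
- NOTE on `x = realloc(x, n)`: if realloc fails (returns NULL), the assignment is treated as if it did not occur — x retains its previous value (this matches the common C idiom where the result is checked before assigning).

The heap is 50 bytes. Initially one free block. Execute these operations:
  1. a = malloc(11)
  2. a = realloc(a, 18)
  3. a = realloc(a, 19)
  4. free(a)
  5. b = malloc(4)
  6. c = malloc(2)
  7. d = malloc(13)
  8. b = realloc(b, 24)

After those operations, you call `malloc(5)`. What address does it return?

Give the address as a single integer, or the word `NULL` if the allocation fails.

Op 1: a = malloc(11) -> a = 0; heap: [0-10 ALLOC][11-49 FREE]
Op 2: a = realloc(a, 18) -> a = 0; heap: [0-17 ALLOC][18-49 FREE]
Op 3: a = realloc(a, 19) -> a = 0; heap: [0-18 ALLOC][19-49 FREE]
Op 4: free(a) -> (freed a); heap: [0-49 FREE]
Op 5: b = malloc(4) -> b = 0; heap: [0-3 ALLOC][4-49 FREE]
Op 6: c = malloc(2) -> c = 4; heap: [0-3 ALLOC][4-5 ALLOC][6-49 FREE]
Op 7: d = malloc(13) -> d = 6; heap: [0-3 ALLOC][4-5 ALLOC][6-18 ALLOC][19-49 FREE]
Op 8: b = realloc(b, 24) -> b = 19; heap: [0-3 FREE][4-5 ALLOC][6-18 ALLOC][19-42 ALLOC][43-49 FREE]
malloc(5): first-fit scan over [0-3 FREE][4-5 ALLOC][6-18 ALLOC][19-42 ALLOC][43-49 FREE] -> 43

Answer: 43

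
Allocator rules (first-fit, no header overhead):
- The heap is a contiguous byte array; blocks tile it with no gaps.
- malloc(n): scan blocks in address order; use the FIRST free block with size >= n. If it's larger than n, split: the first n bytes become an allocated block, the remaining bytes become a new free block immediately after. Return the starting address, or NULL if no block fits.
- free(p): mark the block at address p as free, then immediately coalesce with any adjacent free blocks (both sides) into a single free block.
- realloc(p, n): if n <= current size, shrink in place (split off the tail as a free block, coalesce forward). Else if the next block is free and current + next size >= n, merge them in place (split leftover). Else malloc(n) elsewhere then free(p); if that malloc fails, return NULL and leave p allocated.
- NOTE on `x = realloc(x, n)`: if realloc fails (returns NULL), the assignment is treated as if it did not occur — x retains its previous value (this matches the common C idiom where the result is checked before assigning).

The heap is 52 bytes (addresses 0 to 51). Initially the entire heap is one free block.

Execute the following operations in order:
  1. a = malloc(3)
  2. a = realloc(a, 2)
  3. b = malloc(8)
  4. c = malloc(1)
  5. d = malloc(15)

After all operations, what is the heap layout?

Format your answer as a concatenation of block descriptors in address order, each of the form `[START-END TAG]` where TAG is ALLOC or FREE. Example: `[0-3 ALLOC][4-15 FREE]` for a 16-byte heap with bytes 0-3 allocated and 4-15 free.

Op 1: a = malloc(3) -> a = 0; heap: [0-2 ALLOC][3-51 FREE]
Op 2: a = realloc(a, 2) -> a = 0; heap: [0-1 ALLOC][2-51 FREE]
Op 3: b = malloc(8) -> b = 2; heap: [0-1 ALLOC][2-9 ALLOC][10-51 FREE]
Op 4: c = malloc(1) -> c = 10; heap: [0-1 ALLOC][2-9 ALLOC][10-10 ALLOC][11-51 FREE]
Op 5: d = malloc(15) -> d = 11; heap: [0-1 ALLOC][2-9 ALLOC][10-10 ALLOC][11-25 ALLOC][26-51 FREE]

Answer: [0-1 ALLOC][2-9 ALLOC][10-10 ALLOC][11-25 ALLOC][26-51 FREE]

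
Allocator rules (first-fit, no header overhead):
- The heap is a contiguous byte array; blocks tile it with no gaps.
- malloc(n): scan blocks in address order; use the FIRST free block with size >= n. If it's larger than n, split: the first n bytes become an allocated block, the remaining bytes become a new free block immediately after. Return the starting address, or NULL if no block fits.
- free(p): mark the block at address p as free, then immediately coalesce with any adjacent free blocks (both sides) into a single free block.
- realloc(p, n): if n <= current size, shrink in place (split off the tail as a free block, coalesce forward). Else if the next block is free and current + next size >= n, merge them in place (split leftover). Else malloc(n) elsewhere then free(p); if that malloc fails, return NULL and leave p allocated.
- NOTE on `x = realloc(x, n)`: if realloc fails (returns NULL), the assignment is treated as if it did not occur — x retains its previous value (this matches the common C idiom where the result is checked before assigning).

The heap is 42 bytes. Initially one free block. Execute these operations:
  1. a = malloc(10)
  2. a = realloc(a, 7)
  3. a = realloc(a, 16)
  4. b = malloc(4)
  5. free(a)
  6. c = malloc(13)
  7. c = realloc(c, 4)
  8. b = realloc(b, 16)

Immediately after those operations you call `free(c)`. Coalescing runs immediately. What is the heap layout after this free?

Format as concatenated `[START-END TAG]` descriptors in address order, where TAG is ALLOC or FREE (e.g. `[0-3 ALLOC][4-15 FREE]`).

Op 1: a = malloc(10) -> a = 0; heap: [0-9 ALLOC][10-41 FREE]
Op 2: a = realloc(a, 7) -> a = 0; heap: [0-6 ALLOC][7-41 FREE]
Op 3: a = realloc(a, 16) -> a = 0; heap: [0-15 ALLOC][16-41 FREE]
Op 4: b = malloc(4) -> b = 16; heap: [0-15 ALLOC][16-19 ALLOC][20-41 FREE]
Op 5: free(a) -> (freed a); heap: [0-15 FREE][16-19 ALLOC][20-41 FREE]
Op 6: c = malloc(13) -> c = 0; heap: [0-12 ALLOC][13-15 FREE][16-19 ALLOC][20-41 FREE]
Op 7: c = realloc(c, 4) -> c = 0; heap: [0-3 ALLOC][4-15 FREE][16-19 ALLOC][20-41 FREE]
Op 8: b = realloc(b, 16) -> b = 16; heap: [0-3 ALLOC][4-15 FREE][16-31 ALLOC][32-41 FREE]
free(c): c = 0 -> block [0-3 ALLOC]; mark free, coalesce with adjacent free neighbors -> [0-15 FREE][16-31 ALLOC][32-41 FREE]

Answer: [0-15 FREE][16-31 ALLOC][32-41 FREE]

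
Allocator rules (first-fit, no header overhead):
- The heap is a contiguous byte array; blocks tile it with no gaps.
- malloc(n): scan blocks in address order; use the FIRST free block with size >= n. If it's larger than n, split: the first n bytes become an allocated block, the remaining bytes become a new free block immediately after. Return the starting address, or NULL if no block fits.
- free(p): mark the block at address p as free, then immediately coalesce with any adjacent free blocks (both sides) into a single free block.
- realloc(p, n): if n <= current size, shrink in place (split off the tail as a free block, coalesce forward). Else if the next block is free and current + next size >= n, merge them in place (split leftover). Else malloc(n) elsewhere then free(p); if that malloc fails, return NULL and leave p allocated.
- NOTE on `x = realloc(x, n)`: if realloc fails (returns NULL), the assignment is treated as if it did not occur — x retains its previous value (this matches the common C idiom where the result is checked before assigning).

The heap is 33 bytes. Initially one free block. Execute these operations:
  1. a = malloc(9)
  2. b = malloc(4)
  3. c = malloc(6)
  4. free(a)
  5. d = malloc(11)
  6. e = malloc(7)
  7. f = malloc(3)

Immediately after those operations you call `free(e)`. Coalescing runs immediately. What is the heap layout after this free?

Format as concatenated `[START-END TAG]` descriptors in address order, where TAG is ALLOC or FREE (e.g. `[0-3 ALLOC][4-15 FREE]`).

Answer: [0-8 FREE][9-12 ALLOC][13-18 ALLOC][19-29 ALLOC][30-32 ALLOC]

Derivation:
Op 1: a = malloc(9) -> a = 0; heap: [0-8 ALLOC][9-32 FREE]
Op 2: b = malloc(4) -> b = 9; heap: [0-8 ALLOC][9-12 ALLOC][13-32 FREE]
Op 3: c = malloc(6) -> c = 13; heap: [0-8 ALLOC][9-12 ALLOC][13-18 ALLOC][19-32 FREE]
Op 4: free(a) -> (freed a); heap: [0-8 FREE][9-12 ALLOC][13-18 ALLOC][19-32 FREE]
Op 5: d = malloc(11) -> d = 19; heap: [0-8 FREE][9-12 ALLOC][13-18 ALLOC][19-29 ALLOC][30-32 FREE]
Op 6: e = malloc(7) -> e = 0; heap: [0-6 ALLOC][7-8 FREE][9-12 ALLOC][13-18 ALLOC][19-29 ALLOC][30-32 FREE]
Op 7: f = malloc(3) -> f = 30; heap: [0-6 ALLOC][7-8 FREE][9-12 ALLOC][13-18 ALLOC][19-29 ALLOC][30-32 ALLOC]
free(e): e = 0 -> block [0-6 ALLOC]; mark free, coalesce with adjacent free neighbors -> [0-8 FREE][9-12 ALLOC][13-18 ALLOC][19-29 ALLOC][30-32 ALLOC]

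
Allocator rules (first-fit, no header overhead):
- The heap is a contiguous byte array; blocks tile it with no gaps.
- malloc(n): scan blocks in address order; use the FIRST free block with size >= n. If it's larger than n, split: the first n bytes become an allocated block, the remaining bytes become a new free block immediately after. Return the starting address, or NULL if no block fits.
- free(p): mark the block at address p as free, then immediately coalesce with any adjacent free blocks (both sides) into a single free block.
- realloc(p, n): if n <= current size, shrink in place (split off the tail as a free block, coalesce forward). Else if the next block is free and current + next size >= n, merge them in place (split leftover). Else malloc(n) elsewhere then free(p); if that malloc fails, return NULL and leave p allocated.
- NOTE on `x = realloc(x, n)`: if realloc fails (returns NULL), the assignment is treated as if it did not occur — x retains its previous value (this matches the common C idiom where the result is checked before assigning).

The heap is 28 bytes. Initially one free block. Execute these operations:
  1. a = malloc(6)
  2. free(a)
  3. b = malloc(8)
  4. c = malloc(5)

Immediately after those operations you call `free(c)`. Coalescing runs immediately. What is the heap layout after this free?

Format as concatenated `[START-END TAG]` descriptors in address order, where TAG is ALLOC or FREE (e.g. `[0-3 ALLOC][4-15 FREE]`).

Answer: [0-7 ALLOC][8-27 FREE]

Derivation:
Op 1: a = malloc(6) -> a = 0; heap: [0-5 ALLOC][6-27 FREE]
Op 2: free(a) -> (freed a); heap: [0-27 FREE]
Op 3: b = malloc(8) -> b = 0; heap: [0-7 ALLOC][8-27 FREE]
Op 4: c = malloc(5) -> c = 8; heap: [0-7 ALLOC][8-12 ALLOC][13-27 FREE]
free(c): c = 8 -> block [8-12 ALLOC]; mark free, coalesce with adjacent free neighbors -> [0-7 ALLOC][8-27 FREE]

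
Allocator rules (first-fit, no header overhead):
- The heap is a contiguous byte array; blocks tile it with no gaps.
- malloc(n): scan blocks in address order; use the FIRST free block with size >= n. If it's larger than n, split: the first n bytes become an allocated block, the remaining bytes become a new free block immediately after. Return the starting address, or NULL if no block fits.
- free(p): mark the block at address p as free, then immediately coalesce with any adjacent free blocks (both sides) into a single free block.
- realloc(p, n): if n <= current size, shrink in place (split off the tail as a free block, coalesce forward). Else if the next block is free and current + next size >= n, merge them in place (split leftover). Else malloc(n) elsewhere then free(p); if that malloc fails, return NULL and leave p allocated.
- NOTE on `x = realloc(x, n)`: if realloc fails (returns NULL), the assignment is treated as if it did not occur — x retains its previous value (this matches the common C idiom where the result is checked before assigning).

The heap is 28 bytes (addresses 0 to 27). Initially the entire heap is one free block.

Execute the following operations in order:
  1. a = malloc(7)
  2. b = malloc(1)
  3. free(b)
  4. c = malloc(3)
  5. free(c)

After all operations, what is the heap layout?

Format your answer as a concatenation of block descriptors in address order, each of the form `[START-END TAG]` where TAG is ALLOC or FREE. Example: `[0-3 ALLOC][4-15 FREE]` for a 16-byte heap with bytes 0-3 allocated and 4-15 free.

Answer: [0-6 ALLOC][7-27 FREE]

Derivation:
Op 1: a = malloc(7) -> a = 0; heap: [0-6 ALLOC][7-27 FREE]
Op 2: b = malloc(1) -> b = 7; heap: [0-6 ALLOC][7-7 ALLOC][8-27 FREE]
Op 3: free(b) -> (freed b); heap: [0-6 ALLOC][7-27 FREE]
Op 4: c = malloc(3) -> c = 7; heap: [0-6 ALLOC][7-9 ALLOC][10-27 FREE]
Op 5: free(c) -> (freed c); heap: [0-6 ALLOC][7-27 FREE]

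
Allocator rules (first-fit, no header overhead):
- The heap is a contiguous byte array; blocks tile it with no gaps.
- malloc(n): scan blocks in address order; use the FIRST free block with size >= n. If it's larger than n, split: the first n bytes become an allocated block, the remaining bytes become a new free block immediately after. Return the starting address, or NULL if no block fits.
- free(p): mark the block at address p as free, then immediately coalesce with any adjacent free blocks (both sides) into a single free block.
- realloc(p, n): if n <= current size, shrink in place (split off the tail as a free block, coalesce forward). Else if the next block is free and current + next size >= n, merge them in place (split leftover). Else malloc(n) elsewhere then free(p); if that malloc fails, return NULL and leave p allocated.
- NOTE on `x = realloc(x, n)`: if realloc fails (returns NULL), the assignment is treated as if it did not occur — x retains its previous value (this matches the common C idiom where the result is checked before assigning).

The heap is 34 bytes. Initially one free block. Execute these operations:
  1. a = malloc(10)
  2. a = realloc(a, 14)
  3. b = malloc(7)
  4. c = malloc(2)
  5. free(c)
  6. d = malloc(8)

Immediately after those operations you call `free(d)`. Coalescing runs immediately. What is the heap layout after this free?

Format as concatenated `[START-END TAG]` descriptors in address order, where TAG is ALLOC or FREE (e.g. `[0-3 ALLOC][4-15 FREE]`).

Answer: [0-13 ALLOC][14-20 ALLOC][21-33 FREE]

Derivation:
Op 1: a = malloc(10) -> a = 0; heap: [0-9 ALLOC][10-33 FREE]
Op 2: a = realloc(a, 14) -> a = 0; heap: [0-13 ALLOC][14-33 FREE]
Op 3: b = malloc(7) -> b = 14; heap: [0-13 ALLOC][14-20 ALLOC][21-33 FREE]
Op 4: c = malloc(2) -> c = 21; heap: [0-13 ALLOC][14-20 ALLOC][21-22 ALLOC][23-33 FREE]
Op 5: free(c) -> (freed c); heap: [0-13 ALLOC][14-20 ALLOC][21-33 FREE]
Op 6: d = malloc(8) -> d = 21; heap: [0-13 ALLOC][14-20 ALLOC][21-28 ALLOC][29-33 FREE]
free(d): d = 21 -> block [21-28 ALLOC]; mark free, coalesce with adjacent free neighbors -> [0-13 ALLOC][14-20 ALLOC][21-33 FREE]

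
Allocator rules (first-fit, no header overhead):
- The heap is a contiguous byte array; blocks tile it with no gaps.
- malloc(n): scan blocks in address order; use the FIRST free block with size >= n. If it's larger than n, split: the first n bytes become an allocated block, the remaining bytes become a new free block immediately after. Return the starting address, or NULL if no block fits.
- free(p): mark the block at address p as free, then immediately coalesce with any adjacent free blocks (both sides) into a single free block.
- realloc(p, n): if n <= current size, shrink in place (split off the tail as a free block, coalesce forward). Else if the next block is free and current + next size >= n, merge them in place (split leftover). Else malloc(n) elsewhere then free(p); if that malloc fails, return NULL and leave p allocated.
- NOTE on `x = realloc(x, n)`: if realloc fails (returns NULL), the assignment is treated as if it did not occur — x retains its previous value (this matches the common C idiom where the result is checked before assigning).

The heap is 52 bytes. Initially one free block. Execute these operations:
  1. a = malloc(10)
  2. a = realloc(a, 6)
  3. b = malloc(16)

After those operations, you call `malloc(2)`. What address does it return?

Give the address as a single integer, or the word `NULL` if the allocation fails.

Answer: 22

Derivation:
Op 1: a = malloc(10) -> a = 0; heap: [0-9 ALLOC][10-51 FREE]
Op 2: a = realloc(a, 6) -> a = 0; heap: [0-5 ALLOC][6-51 FREE]
Op 3: b = malloc(16) -> b = 6; heap: [0-5 ALLOC][6-21 ALLOC][22-51 FREE]
malloc(2): first-fit scan over [0-5 ALLOC][6-21 ALLOC][22-51 FREE] -> 22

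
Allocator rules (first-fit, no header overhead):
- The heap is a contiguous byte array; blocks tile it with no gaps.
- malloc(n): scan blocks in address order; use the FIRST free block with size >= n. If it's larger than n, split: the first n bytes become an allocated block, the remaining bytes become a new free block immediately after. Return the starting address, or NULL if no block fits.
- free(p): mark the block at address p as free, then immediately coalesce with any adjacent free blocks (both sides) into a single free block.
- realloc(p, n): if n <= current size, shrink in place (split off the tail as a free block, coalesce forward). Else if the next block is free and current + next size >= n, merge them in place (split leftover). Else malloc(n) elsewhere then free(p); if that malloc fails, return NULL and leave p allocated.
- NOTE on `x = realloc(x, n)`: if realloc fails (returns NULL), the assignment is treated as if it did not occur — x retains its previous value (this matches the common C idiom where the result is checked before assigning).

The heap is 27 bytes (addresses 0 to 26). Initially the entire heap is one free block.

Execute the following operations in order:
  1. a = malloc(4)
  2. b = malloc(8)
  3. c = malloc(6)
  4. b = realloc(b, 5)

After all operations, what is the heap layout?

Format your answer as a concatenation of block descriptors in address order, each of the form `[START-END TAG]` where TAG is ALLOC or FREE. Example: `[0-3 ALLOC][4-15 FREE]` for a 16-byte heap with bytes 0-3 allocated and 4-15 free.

Answer: [0-3 ALLOC][4-8 ALLOC][9-11 FREE][12-17 ALLOC][18-26 FREE]

Derivation:
Op 1: a = malloc(4) -> a = 0; heap: [0-3 ALLOC][4-26 FREE]
Op 2: b = malloc(8) -> b = 4; heap: [0-3 ALLOC][4-11 ALLOC][12-26 FREE]
Op 3: c = malloc(6) -> c = 12; heap: [0-3 ALLOC][4-11 ALLOC][12-17 ALLOC][18-26 FREE]
Op 4: b = realloc(b, 5) -> b = 4; heap: [0-3 ALLOC][4-8 ALLOC][9-11 FREE][12-17 ALLOC][18-26 FREE]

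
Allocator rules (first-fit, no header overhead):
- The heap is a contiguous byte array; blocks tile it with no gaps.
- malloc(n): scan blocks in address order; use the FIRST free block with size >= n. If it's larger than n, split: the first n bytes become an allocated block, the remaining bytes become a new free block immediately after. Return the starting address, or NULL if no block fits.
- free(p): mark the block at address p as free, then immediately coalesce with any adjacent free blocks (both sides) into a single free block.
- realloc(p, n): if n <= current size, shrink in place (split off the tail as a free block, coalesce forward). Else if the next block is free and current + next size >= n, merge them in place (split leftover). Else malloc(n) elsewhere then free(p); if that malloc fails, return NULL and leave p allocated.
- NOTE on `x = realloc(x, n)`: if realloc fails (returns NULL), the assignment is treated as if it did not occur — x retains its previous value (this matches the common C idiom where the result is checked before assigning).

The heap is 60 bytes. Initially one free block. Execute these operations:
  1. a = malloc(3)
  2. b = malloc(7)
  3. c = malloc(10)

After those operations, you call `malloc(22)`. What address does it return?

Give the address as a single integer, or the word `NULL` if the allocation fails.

Answer: 20

Derivation:
Op 1: a = malloc(3) -> a = 0; heap: [0-2 ALLOC][3-59 FREE]
Op 2: b = malloc(7) -> b = 3; heap: [0-2 ALLOC][3-9 ALLOC][10-59 FREE]
Op 3: c = malloc(10) -> c = 10; heap: [0-2 ALLOC][3-9 ALLOC][10-19 ALLOC][20-59 FREE]
malloc(22): first-fit scan over [0-2 ALLOC][3-9 ALLOC][10-19 ALLOC][20-59 FREE] -> 20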